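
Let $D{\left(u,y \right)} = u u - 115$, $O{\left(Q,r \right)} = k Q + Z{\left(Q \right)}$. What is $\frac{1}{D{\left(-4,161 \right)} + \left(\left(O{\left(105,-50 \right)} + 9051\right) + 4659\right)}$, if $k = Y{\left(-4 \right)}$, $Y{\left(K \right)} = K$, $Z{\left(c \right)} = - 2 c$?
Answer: $\frac{1}{12981} \approx 7.7036 \cdot 10^{-5}$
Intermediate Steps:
$k = -4$
$O{\left(Q,r \right)} = - 6 Q$ ($O{\left(Q,r \right)} = - 4 Q - 2 Q = - 6 Q$)
$D{\left(u,y \right)} = -115 + u^{2}$ ($D{\left(u,y \right)} = u^{2} - 115 = -115 + u^{2}$)
$\frac{1}{D{\left(-4,161 \right)} + \left(\left(O{\left(105,-50 \right)} + 9051\right) + 4659\right)} = \frac{1}{\left(-115 + \left(-4\right)^{2}\right) + \left(\left(\left(-6\right) 105 + 9051\right) + 4659\right)} = \frac{1}{\left(-115 + 16\right) + \left(\left(-630 + 9051\right) + 4659\right)} = \frac{1}{-99 + \left(8421 + 4659\right)} = \frac{1}{-99 + 13080} = \frac{1}{12981}$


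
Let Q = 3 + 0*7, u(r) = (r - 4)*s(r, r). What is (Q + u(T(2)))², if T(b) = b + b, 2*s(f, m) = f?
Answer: 9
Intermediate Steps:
s(f, m) = f/2
T(b) = 2*b
u(r) = r*(-4 + r)/2 (u(r) = (r - 4)*(r/2) = (-4 + r)*(r/2) = r*(-4 + r)/2)
Q = 3 (Q = 3 + 0 = 3)
(Q + u(T(2)))² = (3 + (2*2)*(-4 + 2*2)/2)² = (3 + (½)*4*(-4 + 4))² = (3 + (½)*4*0)² = (3 + 0)² = 3² = 9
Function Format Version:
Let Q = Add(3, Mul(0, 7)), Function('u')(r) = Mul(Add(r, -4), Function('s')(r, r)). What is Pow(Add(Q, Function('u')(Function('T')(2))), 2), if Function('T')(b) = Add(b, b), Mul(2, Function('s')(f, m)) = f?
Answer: 9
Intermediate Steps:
Function('s')(f, m) = Mul(Rational(1, 2), f)
Function('T')(b) = Mul(2, b)
Function('u')(r) = Mul(Rational(1, 2), r, Add(-4, r)) (Function('u')(r) = Mul(Add(r, -4), Mul(Rational(1, 2), r)) = Mul(Add(-4, r), Mul(Rational(1, 2), r)) = Mul(Rational(1, 2), r, Add(-4, r)))
Q = 3 (Q = Add(3, 0) = 3)
Pow(Add(Q, Function('u')(Function('T')(2))), 2) = Pow(Add(3, Mul(Rational(1, 2), Mul(2, 2), Add(-4, Mul(2, 2)))), 2) = Pow(Add(3, Mul(Rational(1, 2), 4, Add(-4, 4))), 2) = Pow(Add(3, Mul(Rational(1, 2), 4, 0)), 2) = Pow(Add(3, 0), 2) = Pow(3, 2) = 9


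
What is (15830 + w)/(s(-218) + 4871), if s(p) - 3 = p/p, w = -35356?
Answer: -1502/375 ≈ -4.0053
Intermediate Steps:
s(p) = 4 (s(p) = 3 + p/p = 3 + 1 = 4)
(15830 + w)/(s(-218) + 4871) = (15830 - 35356)/(4 + 4871) = -19526/4875 = -19526*1/4875 = -1502/375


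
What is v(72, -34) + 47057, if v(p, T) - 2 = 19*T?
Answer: 46413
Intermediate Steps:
v(p, T) = 2 + 19*T
v(72, -34) + 47057 = (2 + 19*(-34)) + 47057 = (2 - 646) + 47057 = -644 + 47057 = 46413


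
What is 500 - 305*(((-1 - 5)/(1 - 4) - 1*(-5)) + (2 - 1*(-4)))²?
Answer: -51045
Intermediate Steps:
500 - 305*(((-1 - 5)/(1 - 4) - 1*(-5)) + (2 - 1*(-4)))² = 500 - 305*((-6/(-3) + 5) + (2 + 4))² = 500 - 305*((-6*(-⅓) + 5) + 6)² = 500 - 305*((2 + 5) + 6)² = 500 - 305*(7 + 6)² = 500 - 305*13² = 500 - 305*169 = 500 - 51545 = -51045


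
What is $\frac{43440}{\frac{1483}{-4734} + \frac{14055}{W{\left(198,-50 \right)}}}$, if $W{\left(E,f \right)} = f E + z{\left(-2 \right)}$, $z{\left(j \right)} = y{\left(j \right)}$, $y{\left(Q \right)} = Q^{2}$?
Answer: $- \frac{1017531262080}{40606069} \approx -25059.0$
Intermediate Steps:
$z{\left(j \right)} = j^{2}$
$W{\left(E,f \right)} = 4 + E f$ ($W{\left(E,f \right)} = f E + \left(-2\right)^{2} = E f + 4 = 4 + E f$)
$\frac{43440}{\frac{1483}{-4734} + \frac{14055}{W{\left(198,-50 \right)}}} = \frac{43440}{\frac{1483}{-4734} + \frac{14055}{4 + 198 \left(-50\right)}} = \frac{43440}{1483 \left(- \frac{1}{4734}\right) + \frac{14055}{4 - 9900}} = \frac{43440}{- \frac{1483}{4734} + \frac{14055}{-9896}} = \frac{43440}{- \frac{1483}{4734} + 14055 \left(- \frac{1}{9896}\right)} = \frac{43440}{- \frac{1483}{4734} - \frac{14055}{9896}} = \frac{43440}{- \frac{40606069}{23423832}} = 43440 \left(- \frac{23423832}{40606069}\right) = - \frac{1017531262080}{40606069}$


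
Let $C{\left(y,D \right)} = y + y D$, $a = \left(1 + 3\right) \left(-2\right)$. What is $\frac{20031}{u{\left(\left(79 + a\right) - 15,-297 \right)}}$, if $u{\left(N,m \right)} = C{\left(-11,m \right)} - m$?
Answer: $\frac{1821}{323} \approx 5.6378$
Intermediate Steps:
$a = -8$ ($a = 4 \left(-2\right) = -8$)
$C{\left(y,D \right)} = y + D y$
$u{\left(N,m \right)} = -11 - 12 m$ ($u{\left(N,m \right)} = - 11 \left(1 + m\right) - m = \left(-11 - 11 m\right) - m = -11 - 12 m$)
$\frac{20031}{u{\left(\left(79 + a\right) - 15,-297 \right)}} = \frac{20031}{-11 - -3564} = \frac{20031}{-11 + 3564} = \frac{20031}{3553} = 20031 \cdot \frac{1}{3553} = \frac{1821}{323}$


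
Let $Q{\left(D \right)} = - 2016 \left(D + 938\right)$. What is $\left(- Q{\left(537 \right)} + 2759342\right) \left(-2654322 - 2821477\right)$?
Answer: $-31392438070658$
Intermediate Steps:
$Q{\left(D \right)} = -1891008 - 2016 D$ ($Q{\left(D \right)} = - 2016 \left(938 + D\right) = -1891008 - 2016 D$)
$\left(- Q{\left(537 \right)} + 2759342\right) \left(-2654322 - 2821477\right) = \left(- (-1891008 - 1082592) + 2759342\right) \left(-2654322 - 2821477\right) = \left(- (-1891008 - 1082592) + 2759342\right) \left(-5475799\right) = \left(\left(-1\right) \left(-2973600\right) + 2759342\right) \left(-5475799\right) = \left(2973600 + 2759342\right) \left(-5475799\right) = 5732942 \left(-5475799\right) = -31392438070658$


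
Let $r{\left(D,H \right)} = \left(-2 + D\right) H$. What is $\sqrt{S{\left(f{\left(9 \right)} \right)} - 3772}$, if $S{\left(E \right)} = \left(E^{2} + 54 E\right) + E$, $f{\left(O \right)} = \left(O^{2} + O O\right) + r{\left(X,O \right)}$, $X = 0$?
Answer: $2 \sqrt{6221} \approx 157.75$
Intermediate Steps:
$r{\left(D,H \right)} = H \left(-2 + D\right)$
$f{\left(O \right)} = - 2 O + 2 O^{2}$ ($f{\left(O \right)} = \left(O^{2} + O O\right) + O \left(-2 + 0\right) = \left(O^{2} + O^{2}\right) + O \left(-2\right) = 2 O^{2} - 2 O = - 2 O + 2 O^{2}$)
$S{\left(E \right)} = E^{2} + 55 E$
$\sqrt{S{\left(f{\left(9 \right)} \right)} - 3772} = \sqrt{2 \cdot 9 \left(-1 + 9\right) \left(55 + 2 \cdot 9 \left(-1 + 9\right)\right) - 3772} = \sqrt{2 \cdot 9 \cdot 8 \left(55 + 2 \cdot 9 \cdot 8\right) - 3772} = \sqrt{144 \left(55 + 144\right) - 3772} = \sqrt{144 \cdot 199 - 3772} = \sqrt{28656 - 3772} = \sqrt{24884} = 2 \sqrt{6221}$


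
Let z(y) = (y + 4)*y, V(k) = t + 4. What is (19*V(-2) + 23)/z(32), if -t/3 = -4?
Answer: 109/384 ≈ 0.28385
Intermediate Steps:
t = 12 (t = -3*(-4) = 12)
V(k) = 16 (V(k) = 12 + 4 = 16)
z(y) = y*(4 + y) (z(y) = (4 + y)*y = y*(4 + y))
(19*V(-2) + 23)/z(32) = (19*16 + 23)/((32*(4 + 32))) = (304 + 23)/((32*36)) = 327/1152 = 327*(1/1152) = 109/384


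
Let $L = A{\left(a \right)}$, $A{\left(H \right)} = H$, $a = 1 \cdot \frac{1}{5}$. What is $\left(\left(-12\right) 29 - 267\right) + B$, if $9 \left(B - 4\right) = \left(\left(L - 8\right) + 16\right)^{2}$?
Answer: $- \frac{135794}{225} \approx -603.53$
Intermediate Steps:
$a = \frac{1}{5}$ ($a = 1 \cdot \frac{1}{5} = \frac{1}{5} \approx 0.2$)
$L = \frac{1}{5} \approx 0.2$
$B = \frac{2581}{225}$ ($B = 4 + \frac{\left(\left(\frac{1}{5} - 8\right) + 16\right)^{2}}{9} = 4 + \frac{\left(- \frac{39}{5} + 16\right)^{2}}{9} = 4 + \frac{\left(\frac{41}{5}\right)^{2}}{9} = 4 + \frac{1}{9} \cdot \frac{1681}{25} = 4 + \frac{1681}{225} = \frac{2581}{225} \approx 11.471$)
$\left(\left(-12\right) 29 - 267\right) + B = \left(\left(-12\right) 29 - 267\right) + \frac{2581}{225} = \left(-348 - 267\right) + \frac{2581}{225} = -615 + \frac{2581}{225} = - \frac{135794}{225}$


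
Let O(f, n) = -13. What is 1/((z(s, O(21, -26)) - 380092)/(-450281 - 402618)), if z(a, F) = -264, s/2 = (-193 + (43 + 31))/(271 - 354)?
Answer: 852899/380356 ≈ 2.2424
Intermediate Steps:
s = 238/83 (s = 2*((-193 + (43 + 31))/(271 - 354)) = 2*((-193 + 74)/(-83)) = 2*(-119*(-1/83)) = 2*(119/83) = 238/83 ≈ 2.8675)
1/((z(s, O(21, -26)) - 380092)/(-450281 - 402618)) = 1/((-264 - 380092)/(-450281 - 402618)) = 1/(-380356/(-852899)) = 1/(-380356*(-1/852899)) = 1/(380356/852899) = 852899/380356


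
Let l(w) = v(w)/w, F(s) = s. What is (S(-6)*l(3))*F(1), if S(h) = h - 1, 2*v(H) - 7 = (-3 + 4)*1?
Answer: -28/3 ≈ -9.3333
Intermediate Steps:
v(H) = 4 (v(H) = 7/2 + ((-3 + 4)*1)/2 = 7/2 + (1*1)/2 = 7/2 + (½)*1 = 7/2 + ½ = 4)
l(w) = 4/w
S(h) = -1 + h
(S(-6)*l(3))*F(1) = ((-1 - 6)*(4/3))*1 = -28/3*1 = -28/3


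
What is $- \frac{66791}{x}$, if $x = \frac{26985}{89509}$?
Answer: $- \frac{854056517}{3855} \approx -2.2155 \cdot 10^{5}$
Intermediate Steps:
$x = \frac{3855}{12787}$ ($x = 26985 \cdot \frac{1}{89509} = \frac{3855}{12787} \approx 0.30148$)
$- \frac{66791}{x} = - \frac{66791}{\frac{3855}{12787}} = \left(-66791\right) \frac{12787}{3855} = - \frac{854056517}{3855}$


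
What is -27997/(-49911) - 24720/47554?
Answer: 48784709/1186733847 ≈ 0.041108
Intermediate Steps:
-27997/(-49911) - 24720/47554 = -27997*(-1/49911) - 24720*1/47554 = 27997/49911 - 12360/23777 = 48784709/1186733847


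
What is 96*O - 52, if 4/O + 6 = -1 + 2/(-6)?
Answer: -1148/11 ≈ -104.36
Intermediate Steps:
O = -6/11 (O = 4/(-6 + (-1 + 2/(-6))) = 4/(-6 + (-1 - ⅙*2)) = 4/(-6 + (-1 - ⅓)) = 4/(-6 - 4/3) = 4/(-22/3) = 4*(-3/22) = -6/11 ≈ -0.54545)
96*O - 52 = 96*(-6/11) - 52 = -576/11 - 52 = -1148/11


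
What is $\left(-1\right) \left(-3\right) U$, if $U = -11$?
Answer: $-33$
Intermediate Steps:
$\left(-1\right) \left(-3\right) U = \left(-1\right) \left(-3\right) \left(-11\right) = 3 \left(-11\right) = -33$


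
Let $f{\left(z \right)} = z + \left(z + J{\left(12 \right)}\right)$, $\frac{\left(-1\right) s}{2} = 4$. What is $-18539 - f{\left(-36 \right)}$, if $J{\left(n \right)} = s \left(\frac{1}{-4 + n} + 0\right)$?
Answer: $-18466$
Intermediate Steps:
$s = -8$ ($s = \left(-2\right) 4 = -8$)
$J{\left(n \right)} = - \frac{8}{-4 + n}$ ($J{\left(n \right)} = - 8 \left(\frac{1}{-4 + n} + 0\right) = - \frac{8}{-4 + n}$)
$f{\left(z \right)} = -1 + 2 z$ ($f{\left(z \right)} = z + \left(z - \frac{8}{-4 + 12}\right) = z + \left(z - \frac{8}{8}\right) = z + \left(z - 1\right) = z + \left(-1 + z\right) = -1 + 2 z$)
$-18539 - f{\left(-36 \right)} = -18539 - \left(-1 + 2 \left(-36\right)\right) = -18539 - \left(-1 - 72\right) = -18539 - -73 = -18539 + 73 = -18466$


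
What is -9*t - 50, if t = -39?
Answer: 301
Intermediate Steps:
-9*t - 50 = -9*(-39) - 50 = 351 - 50 = 301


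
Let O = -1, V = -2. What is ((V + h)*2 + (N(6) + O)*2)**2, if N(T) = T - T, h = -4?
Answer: 196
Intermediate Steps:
N(T) = 0
((V + h)*2 + (N(6) + O)*2)**2 = ((-2 - 4)*2 + (0 - 1)*2)**2 = (-6*2 - 1*2)**2 = (-12 - 2)**2 = (-14)**2 = 196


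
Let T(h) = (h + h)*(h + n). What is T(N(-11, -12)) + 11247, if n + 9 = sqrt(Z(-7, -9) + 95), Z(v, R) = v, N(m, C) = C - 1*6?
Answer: 12219 - 72*sqrt(22) ≈ 11881.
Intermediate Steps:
N(m, C) = -6 + C (N(m, C) = C - 6 = -6 + C)
n = -9 + 2*sqrt(22) (n = -9 + sqrt(-7 + 95) = -9 + sqrt(88) = -9 + 2*sqrt(22) ≈ 0.38083)
T(h) = 2*h*(-9 + h + 2*sqrt(22)) (T(h) = (h + h)*(h + (-9 + 2*sqrt(22))) = (2*h)*(-9 + h + 2*sqrt(22)) = 2*h*(-9 + h + 2*sqrt(22)))
T(N(-11, -12)) + 11247 = 2*(-6 - 12)*(-9 + (-6 - 12) + 2*sqrt(22)) + 11247 = 2*(-18)*(-9 - 18 + 2*sqrt(22)) + 11247 = 2*(-18)*(-27 + 2*sqrt(22)) + 11247 = (972 - 72*sqrt(22)) + 11247 = 12219 - 72*sqrt(22)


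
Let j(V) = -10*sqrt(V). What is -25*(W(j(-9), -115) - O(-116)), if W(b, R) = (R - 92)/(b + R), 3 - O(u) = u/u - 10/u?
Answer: 37437/6554 + 1242*I/113 ≈ 5.7121 + 10.991*I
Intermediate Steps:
O(u) = 2 + 10/u (O(u) = 3 - (u/u - 10/u) = 3 - (1 - 10/u) = 3 + (-1 + 10/u) = 2 + 10/u)
W(b, R) = (-92 + R)/(R + b)
-25*(W(j(-9), -115) - O(-116)) = -25*((-92 - 115)/(-115 - 30*I) - (2 + 10/(-116))) = -25*(-207/(-115 - 30*I) - (2 + 10*(-1/116))) = -25*(-207/(-115 - 30*I) - (2 - 5/58)) = -25*(((-115 + 30*I)/14125)*(-207) - 1*111/58) = -25*(-207*(-115 + 30*I)/14125 - 111/58) = -25*(-111/58 - 207*(-115 + 30*I)/14125) = 2775/58 + 207*(-115 + 30*I)/565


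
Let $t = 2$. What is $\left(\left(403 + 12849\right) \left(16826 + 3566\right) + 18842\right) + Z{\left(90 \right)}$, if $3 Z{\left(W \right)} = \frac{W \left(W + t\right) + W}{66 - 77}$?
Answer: $\frac{2972787096}{11} \approx 2.7025 \cdot 10^{8}$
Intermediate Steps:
$Z{\left(W \right)} = - \frac{W}{33} - \frac{W \left(2 + W\right)}{33}$ ($Z{\left(W \right)} = \frac{\left(W \left(W + 2\right) + W\right) \frac{1}{66 - 77}}{3} = \frac{\left(W \left(2 + W\right) + W\right) \frac{1}{-11}}{3} = \frac{\left(W + W \left(2 + W\right)\right) \left(- \frac{1}{11}\right)}{3} = \frac{- \frac{W}{11} - \frac{W \left(2 + W\right)}{11}}{3} = - \frac{W}{33} - \frac{W \left(2 + W\right)}{33}$)
$\left(\left(403 + 12849\right) \left(16826 + 3566\right) + 18842\right) + Z{\left(90 \right)} = \left(\left(403 + 12849\right) \left(16826 + 3566\right) + 18842\right) - \frac{30 \left(3 + 90\right)}{11} = \left(13252 \cdot 20392 + 18842\right) - \frac{30}{11} \cdot 93 = \left(270234784 + 18842\right) - \frac{2790}{11} = 270253626 - \frac{2790}{11} = \frac{2972787096}{11}$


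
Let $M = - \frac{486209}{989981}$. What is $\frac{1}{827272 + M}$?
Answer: $\frac{989981}{818983075623} \approx 1.2088 \cdot 10^{-6}$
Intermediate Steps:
$M = - \frac{486209}{989981}$ ($M = \left(-486209\right) \frac{1}{989981} = - \frac{486209}{989981} \approx -0.49113$)
$\frac{1}{827272 + M} = \frac{1}{827272 - \frac{486209}{989981}} = \frac{1}{\frac{818983075623}{989981}} = \frac{989981}{818983075623}$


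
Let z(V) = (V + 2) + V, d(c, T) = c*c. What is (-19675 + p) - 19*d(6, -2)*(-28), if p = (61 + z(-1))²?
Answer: 3198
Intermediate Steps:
d(c, T) = c²
z(V) = 2 + 2*V (z(V) = (2 + V) + V = 2 + 2*V)
p = 3721 (p = (61 + (2 + 2*(-1)))² = (61 + (2 - 2))² = (61 + 0)² = 61² = 3721)
(-19675 + p) - 19*d(6, -2)*(-28) = (-19675 + 3721) - 19*6²*(-28) = -15954 - 19*36*(-28) = -15954 - 684*(-28) = -15954 + 19152 = 3198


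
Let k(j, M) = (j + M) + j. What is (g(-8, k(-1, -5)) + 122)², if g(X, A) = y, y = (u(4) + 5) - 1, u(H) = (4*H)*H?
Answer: 36100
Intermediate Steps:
k(j, M) = M + 2*j (k(j, M) = (M + j) + j = M + 2*j)
u(H) = 4*H²
y = 68 (y = (4*4² + 5) - 1 = (4*16 + 5) - 1 = (64 + 5) - 1 = 69 - 1 = 68)
g(X, A) = 68
(g(-8, k(-1, -5)) + 122)² = (68 + 122)² = 190² = 36100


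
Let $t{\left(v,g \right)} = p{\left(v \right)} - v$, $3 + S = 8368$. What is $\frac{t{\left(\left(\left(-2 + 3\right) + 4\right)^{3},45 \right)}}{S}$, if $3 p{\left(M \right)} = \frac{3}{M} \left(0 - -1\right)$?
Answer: $- \frac{2232}{149375} \approx -0.014942$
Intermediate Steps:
$S = 8365$ ($S = -3 + 8368 = 8365$)
$p{\left(M \right)} = \frac{1}{M}$ ($p{\left(M \right)} = \frac{\frac{3}{M} \left(0 - -1\right)}{3} = \frac{\frac{3}{M} \left(0 + 1\right)}{3} = \frac{\frac{3}{M} 1}{3} = \frac{3 \frac{1}{M}}{3} = \frac{1}{M}$)
$t{\left(v,g \right)} = \frac{1}{v} - v$
$\frac{t{\left(\left(\left(-2 + 3\right) + 4\right)^{3},45 \right)}}{S} = \frac{\frac{1}{\left(\left(-2 + 3\right) + 4\right)^{3}} - \left(\left(-2 + 3\right) + 4\right)^{3}}{8365} = \left(\frac{1}{\left(1 + 4\right)^{3}} - \left(1 + 4\right)^{3}\right) \frac{1}{8365} = \left(\frac{1}{5^{3}} - 5^{3}\right) \frac{1}{8365} = \left(\frac{1}{125} - 125\right) \frac{1}{8365} = \left(- \frac{15624}{125}\right) \frac{1}{8365} = - \frac{2232}{149375}$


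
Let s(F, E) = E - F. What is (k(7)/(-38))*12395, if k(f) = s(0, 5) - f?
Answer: 12395/19 ≈ 652.37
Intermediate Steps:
k(f) = 5 - f (k(f) = (5 - 1*0) - f = (5 + 0) - f = 5 - f)
(k(7)/(-38))*12395 = ((5 - 1*7)/(-38))*12395 = ((5 - 7)*(-1/38))*12395 = -2*(-1/38)*12395 = (1/19)*12395 = 12395/19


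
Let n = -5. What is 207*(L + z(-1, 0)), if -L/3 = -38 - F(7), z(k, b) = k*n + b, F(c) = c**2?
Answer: 55062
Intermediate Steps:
z(k, b) = b - 5*k (z(k, b) = k*(-5) + b = -5*k + b = b - 5*k)
L = 261 (L = -3*(-38 - 1*7**2) = -3*(-38 - 1*49) = -3*(-38 - 49) = -3*(-87) = 261)
207*(L + z(-1, 0)) = 207*(261 + (0 - 5*(-1))) = 207*(261 + (0 + 5)) = 207*(261 + 5) = 207*266 = 55062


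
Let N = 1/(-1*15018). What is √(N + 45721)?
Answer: √10311929138586/15018 ≈ 213.82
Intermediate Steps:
N = -1/15018 (N = 1/(-15018) = -1/15018 ≈ -6.6587e-5)
√(N + 45721) = √(-1/15018 + 45721) = √(686637977/15018) = √10311929138586/15018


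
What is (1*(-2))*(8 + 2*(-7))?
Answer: 12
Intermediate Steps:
(1*(-2))*(8 + 2*(-7)) = -2*(8 - 14) = -2*(-6) = 12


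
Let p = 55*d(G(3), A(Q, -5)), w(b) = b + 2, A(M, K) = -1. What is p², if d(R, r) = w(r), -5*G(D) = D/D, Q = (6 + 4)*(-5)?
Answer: 3025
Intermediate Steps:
Q = -50 (Q = 10*(-5) = -50)
w(b) = 2 + b
G(D) = -⅕ (G(D) = -D/(5*D) = -⅕*1 = -⅕)
d(R, r) = 2 + r
p = 55 (p = 55*(2 - 1) = 55*1 = 55)
p² = 55² = 3025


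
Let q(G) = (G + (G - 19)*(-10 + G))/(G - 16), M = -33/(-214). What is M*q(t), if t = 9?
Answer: -627/1498 ≈ -0.41856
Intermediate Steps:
M = 33/214 (M = -33*(-1/214) = 33/214 ≈ 0.15421)
q(G) = (G + (-19 + G)*(-10 + G))/(-16 + G)
M*q(t) = 33*((190 + 9**2 - 28*9)/(-16 + 9))/214 = 33*((190 + 81 - 252)/(-7))/214 = 33*(-1/7*19)/214 = (33/214)*(-19/7) = -627/1498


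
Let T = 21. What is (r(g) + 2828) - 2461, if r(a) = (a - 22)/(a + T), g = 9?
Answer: 10997/30 ≈ 366.57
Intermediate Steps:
r(a) = (-22 + a)/(21 + a) (r(a) = (a - 22)/(a + 21) = (-22 + a)/(21 + a))
(r(g) + 2828) - 2461 = ((-22 + 9)/(21 + 9) + 2828) - 2461 = (-13/30 + 2828) - 2461 = 84827/30 - 2461 = 10997/30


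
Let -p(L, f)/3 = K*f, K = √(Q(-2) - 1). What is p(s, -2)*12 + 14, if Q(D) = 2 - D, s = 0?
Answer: 14 + 72*√3 ≈ 138.71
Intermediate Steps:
K = √3 (K = √((2 - 1*(-2)) - 1) = √((2 + 2) - 1) = √(4 - 1) = √3 ≈ 1.7320)
p(L, f) = -3*f*√3 (p(L, f) = -3*√3*f = -3*f*√3)
p(s, -2)*12 + 14 = -3*(-2)*√3*12 + 14 = (6*√3)*12 + 14 = 72*√3 + 14 = 14 + 72*√3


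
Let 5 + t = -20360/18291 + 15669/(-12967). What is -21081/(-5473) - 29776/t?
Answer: 2418020121052035/593993851802 ≈ 4070.8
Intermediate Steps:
t = -1736506784/237179397 (t = -5 + (-20360/18291 + 15669/(-12967)) = -5 + (-20360*1/18291 + 15669*(-1/12967)) = -5 + (-20360/18291 - 15669/12967) = -5 - 550609799/237179397 = -1736506784/237179397 ≈ -7.3215)
-21081/(-5473) - 29776/t = -21081/(-5473) - 29776/(-1736506784/237179397) = -21081*(-1/5473) - 29776*(-237179397/1736506784) = 21081/5473 + 441390857817/108531674 = 2418020121052035/593993851802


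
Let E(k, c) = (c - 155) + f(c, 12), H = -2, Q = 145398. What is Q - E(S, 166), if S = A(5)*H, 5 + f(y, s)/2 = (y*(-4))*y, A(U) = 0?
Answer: 365845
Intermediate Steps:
f(y, s) = -10 - 8*y² (f(y, s) = -10 + 2*((y*(-4))*y) = -10 + 2*((-4*y)*y) = -10 + 2*(-4*y²) = -10 - 8*y²)
S = 0 (S = 0*(-2) = 0)
E(k, c) = -165 + c - 8*c² (E(k, c) = (c - 155) + (-10 - 8*c²) = (-155 + c) + (-10 - 8*c²) = -165 + c - 8*c²)
Q - E(S, 166) = 145398 - (-165 + 166 - 8*166²) = 145398 - (-165 + 166 - 8*27556) = 145398 - (-165 + 166 - 220448) = 145398 - 1*(-220447) = 145398 + 220447 = 365845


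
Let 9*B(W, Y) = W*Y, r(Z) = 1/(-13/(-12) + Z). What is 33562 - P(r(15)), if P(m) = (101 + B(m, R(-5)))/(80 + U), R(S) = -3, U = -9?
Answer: 459880597/13703 ≈ 33561.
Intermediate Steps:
r(Z) = 1/(13/12 + Z) (r(Z) = 1/(-13*(-1/12) + Z) = 1/(13/12 + Z))
B(W, Y) = W*Y/9 (B(W, Y) = (W*Y)/9 = W*Y/9)
P(m) = 101/71 - m/213 (P(m) = (101 + (1/9)*m*(-3))/(80 - 9) = (101 - m/3)/71 = (101 - m/3)*(1/71) = 101/71 - m/213)
33562 - P(r(15)) = 33562 - (101/71 - 4/(71*(13 + 12*15))) = 33562 - (101/71 - 4/(71*(13 + 180))) = 33562 - (101/71 - 4/(71*193)) = 33562 - (101/71 - 1/213*12/193) = 33562 - (101/71 - 4/13703) = 33562 - 1*19489/13703 = 33562 - 19489/13703 = 459880597/13703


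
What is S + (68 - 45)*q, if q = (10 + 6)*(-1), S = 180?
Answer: -188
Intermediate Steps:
q = -16 (q = 16*(-1) = -16)
S + (68 - 45)*q = 180 + (68 - 45)*(-16) = 180 + 23*(-16) = 180 - 368 = -188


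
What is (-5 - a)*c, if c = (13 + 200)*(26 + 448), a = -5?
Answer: 0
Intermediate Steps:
c = 100962 (c = 213*474 = 100962)
(-5 - a)*c = (-5 - 1*(-5))*100962 = (-5 + 5)*100962 = 0*100962 = 0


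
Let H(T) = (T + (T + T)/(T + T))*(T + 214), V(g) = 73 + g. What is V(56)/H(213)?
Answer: 129/91378 ≈ 0.0014117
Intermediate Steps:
H(T) = (1 + T)*(214 + T) (H(T) = (T + (2*T)/((2*T)))*(214 + T) = (T + (2*T)*(1/(2*T)))*(214 + T) = (T + 1)*(214 + T) = (1 + T)*(214 + T))
V(56)/H(213) = (73 + 56)/(214 + 213² + 215*213) = 129/(214 + 45369 + 45795) = 129/91378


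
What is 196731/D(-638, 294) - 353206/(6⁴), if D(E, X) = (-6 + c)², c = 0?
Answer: 3364555/648 ≈ 5192.2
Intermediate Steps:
D(E, X) = 36 (D(E, X) = (-6 + 0)² = (-6)² = 36)
196731/D(-638, 294) - 353206/(6⁴) = 196731/36 - 353206/(6⁴) = 196731*(1/36) - 353206/1296 = 21859/4 - 353206*1/1296 = 21859/4 - 176603/648 = 3364555/648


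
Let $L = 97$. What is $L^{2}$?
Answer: $9409$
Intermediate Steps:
$L^{2} = 97^{2} = 9409$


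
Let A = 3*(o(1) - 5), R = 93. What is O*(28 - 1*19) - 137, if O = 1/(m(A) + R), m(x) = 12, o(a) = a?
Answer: -4792/35 ≈ -136.91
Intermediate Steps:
A = -12 (A = 3*(1 - 5) = 3*(-4) = -12)
O = 1/105 (O = 1/(12 + 93) = 1/105 ≈ 0.0095238)
O*(28 - 1*19) - 137 = (28 - 1*19)/105 - 137 = (28 - 19)/105 - 137 = (1/105)*9 - 137 = 3/35 - 137 = -4792/35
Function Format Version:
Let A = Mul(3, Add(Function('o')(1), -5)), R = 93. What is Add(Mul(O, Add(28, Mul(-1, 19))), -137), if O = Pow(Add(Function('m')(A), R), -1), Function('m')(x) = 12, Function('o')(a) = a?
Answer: Rational(-4792, 35) ≈ -136.91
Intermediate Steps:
A = -12 (A = Mul(3, Add(1, -5)) = Mul(3, -4) = -12)
O = Rational(1, 105) (O = Pow(Add(12, 93), -1) = Pow(105, -1) = Rational(1, 105) ≈ 0.0095238)
Add(Mul(O, Add(28, Mul(-1, 19))), -137) = Add(Mul(Rational(1, 105), Add(28, Mul(-1, 19))), -137) = Add(Mul(Rational(1, 105), Add(28, -19)), -137) = Add(Mul(Rational(1, 105), 9), -137) = Add(Rational(3, 35), -137) = Rational(-4792, 35)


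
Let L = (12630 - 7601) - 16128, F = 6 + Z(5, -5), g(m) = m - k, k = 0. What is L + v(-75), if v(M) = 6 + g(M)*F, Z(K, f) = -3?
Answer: -11318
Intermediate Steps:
g(m) = m (g(m) = m - 1*0 = m + 0 = m)
F = 3 (F = 6 - 3 = 3)
v(M) = 6 + 3*M (v(M) = 6 + M*3 = 6 + 3*M)
L = -11099 (L = 5029 - 16128 = -11099)
L + v(-75) = -11099 + (6 + 3*(-75)) = -11099 + (6 - 225) = -11099 - 219 = -11318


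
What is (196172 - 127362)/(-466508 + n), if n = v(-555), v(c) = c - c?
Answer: -4915/33322 ≈ -0.14750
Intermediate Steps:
v(c) = 0
n = 0
(196172 - 127362)/(-466508 + n) = (196172 - 127362)/(-466508 + 0) = 68810/(-466508) = 68810*(-1/466508) = -4915/33322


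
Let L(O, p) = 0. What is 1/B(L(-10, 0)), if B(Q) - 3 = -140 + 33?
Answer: -1/104 ≈ -0.0096154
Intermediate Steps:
B(Q) = -104 (B(Q) = 3 + (-140 + 33) = 3 - 107 = -104)
1/B(L(-10, 0)) = 1/(-104) = -1/104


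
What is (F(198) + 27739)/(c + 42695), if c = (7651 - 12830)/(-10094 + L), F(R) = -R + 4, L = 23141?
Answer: 359379615/557036486 ≈ 0.64516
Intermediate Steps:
F(R) = 4 - R
c = -5179/13047 (c = (7651 - 12830)/(-10094 + 23141) = -5179/13047 ≈ -0.39695)
(F(198) + 27739)/(c + 42695) = ((4 - 1*198) + 27739)/(-5179/13047 + 42695) = ((4 - 198) + 27739)/(557036486/13047) = (-194 + 27739)*(13047/557036486) = 27545*(13047/557036486) = 359379615/557036486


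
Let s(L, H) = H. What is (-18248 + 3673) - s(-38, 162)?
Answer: -14737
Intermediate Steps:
(-18248 + 3673) - s(-38, 162) = (-18248 + 3673) - 1*162 = -14575 - 162 = -14737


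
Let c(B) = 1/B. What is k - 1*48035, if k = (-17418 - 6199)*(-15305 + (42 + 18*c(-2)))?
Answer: 360630789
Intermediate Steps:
k = 360678824 (k = (-17418 - 6199)*(-15305 + (42 + 18/(-2))) = -23617*(-15305 + (42 + 18*(-½))) = -23617*(-15305 + (42 - 9)) = -23617*(-15305 + 33) = -23617*(-15272) = 360678824)
k - 1*48035 = 360678824 - 1*48035 = 360678824 - 48035 = 360630789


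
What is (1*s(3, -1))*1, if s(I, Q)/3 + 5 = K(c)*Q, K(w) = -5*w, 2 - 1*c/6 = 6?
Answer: -375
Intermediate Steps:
c = -24 (c = 12 - 6*6 = 12 - 36 = -24)
s(I, Q) = -15 + 360*Q (s(I, Q) = -15 + 3*((-5*(-24))*Q) = -15 + 3*(120*Q) = -15 + 360*Q)
(1*s(3, -1))*1 = (1*(-15 + 360*(-1)))*1 = (1*(-15 - 360))*1 = (1*(-375))*1 = -375*1 = -375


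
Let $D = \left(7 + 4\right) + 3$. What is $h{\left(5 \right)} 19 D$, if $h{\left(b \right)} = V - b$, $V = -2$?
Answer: $-1862$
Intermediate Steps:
$D = 14$ ($D = 11 + 3 = 14$)
$h{\left(b \right)} = -2 - b$
$h{\left(5 \right)} 19 D = \left(-2 - 5\right) 19 \cdot 14 = \left(-7\right) 19 \cdot 14 = \left(-133\right) 14 = -1862$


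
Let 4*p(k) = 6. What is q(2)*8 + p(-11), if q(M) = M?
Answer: 35/2 ≈ 17.500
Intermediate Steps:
p(k) = 3/2 (p(k) = (¼)*6 = 3/2)
q(2)*8 + p(-11) = 2*8 + 3/2 = 16 + 3/2 = 35/2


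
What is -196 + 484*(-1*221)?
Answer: -107160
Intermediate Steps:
-196 + 484*(-1*221) = -196 + 484*(-221) = -196 - 106964 = -107160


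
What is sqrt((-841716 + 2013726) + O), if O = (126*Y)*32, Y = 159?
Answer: 7*sqrt(37002) ≈ 1346.5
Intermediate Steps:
O = 641088 (O = (126*159)*32 = 20034*32 = 641088)
sqrt((-841716 + 2013726) + O) = sqrt((-841716 + 2013726) + 641088) = sqrt(1172010 + 641088) = sqrt(1813098) = 7*sqrt(37002)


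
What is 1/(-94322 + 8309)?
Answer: -1/86013 ≈ -1.1626e-5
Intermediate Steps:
1/(-94322 + 8309) = 1/(-86013) = -1/86013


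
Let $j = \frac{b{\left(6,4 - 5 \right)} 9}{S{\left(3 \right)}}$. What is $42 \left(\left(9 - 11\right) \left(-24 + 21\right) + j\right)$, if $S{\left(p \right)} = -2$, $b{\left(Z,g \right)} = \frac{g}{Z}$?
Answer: $\frac{567}{2} \approx 283.5$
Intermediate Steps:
$j = \frac{3}{4}$ ($j = \frac{\frac{4 - 5}{6} \cdot 9}{-2} = \left(-1\right) \frac{1}{6} \cdot 9 \left(- \frac{1}{2}\right) = \left(- \frac{1}{6}\right) 9 \left(- \frac{1}{2}\right) = \left(- \frac{3}{2}\right) \left(- \frac{1}{2}\right) = \frac{3}{4} \approx 0.75$)
$42 \left(\left(9 - 11\right) \left(-24 + 21\right) + j\right) = 42 \left(\left(9 - 11\right) \left(-24 + 21\right) + \frac{3}{4}\right) = 42 \left(\left(-2\right) \left(-3\right) + \frac{3}{4}\right) = 42 \left(6 + \frac{3}{4}\right) = 42 \cdot \frac{27}{4} = \frac{567}{2}$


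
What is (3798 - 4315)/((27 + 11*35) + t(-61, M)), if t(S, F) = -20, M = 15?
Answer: -517/392 ≈ -1.3189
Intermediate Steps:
(3798 - 4315)/((27 + 11*35) + t(-61, M)) = (3798 - 4315)/((27 + 11*35) - 20) = -517/((27 + 385) - 20) = -517/(412 - 20) = -517/392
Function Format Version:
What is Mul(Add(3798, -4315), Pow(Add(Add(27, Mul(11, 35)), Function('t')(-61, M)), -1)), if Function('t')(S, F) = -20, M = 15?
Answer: Rational(-517, 392) ≈ -1.3189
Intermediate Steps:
Mul(Add(3798, -4315), Pow(Add(Add(27, Mul(11, 35)), Function('t')(-61, M)), -1)) = Mul(Add(3798, -4315), Pow(Add(Add(27, Mul(11, 35)), -20), -1)) = Mul(-517, Pow(Add(Add(27, 385), -20), -1)) = Mul(-517, Pow(Add(412, -20), -1)) = Mul(-517, Pow(392, -1)) = Mul(-517, Rational(1, 392)) = Rational(-517, 392)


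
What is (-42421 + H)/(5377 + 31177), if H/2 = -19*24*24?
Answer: -9187/5222 ≈ -1.7593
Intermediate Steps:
H = -21888 (H = 2*(-19*24*24) = 2*(-456*24) = 2*(-10944) = -21888)
(-42421 + H)/(5377 + 31177) = (-42421 - 21888)/(5377 + 31177) = -64309/36554 = -64309*1/36554 = -9187/5222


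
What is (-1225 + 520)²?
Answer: 497025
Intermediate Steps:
(-1225 + 520)² = (-705)² = 497025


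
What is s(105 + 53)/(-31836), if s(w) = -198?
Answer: 33/5306 ≈ 0.0062194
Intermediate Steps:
s(105 + 53)/(-31836) = -198/(-31836) = -198*(-1/31836) = 33/5306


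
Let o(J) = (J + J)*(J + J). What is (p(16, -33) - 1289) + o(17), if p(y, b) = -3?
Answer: -136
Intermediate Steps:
o(J) = 4*J² (o(J) = (2*J)*(2*J) = 4*J²)
(p(16, -33) - 1289) + o(17) = (-3 - 1289) + 4*17² = -1292 + 4*289 = -1292 + 1156 = -136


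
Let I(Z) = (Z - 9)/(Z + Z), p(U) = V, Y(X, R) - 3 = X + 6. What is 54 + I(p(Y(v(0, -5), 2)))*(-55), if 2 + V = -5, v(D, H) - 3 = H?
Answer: -62/7 ≈ -8.8571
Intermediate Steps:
v(D, H) = 3 + H
Y(X, R) = 9 + X (Y(X, R) = 3 + (X + 6) = 3 + (6 + X) = 9 + X)
V = -7 (V = -2 - 5 = -7)
p(U) = -7
I(Z) = (-9 + Z)/(2*Z) (I(Z) = (-9 + Z)/((2*Z)) = (-9 + Z)*(1/(2*Z)) = (-9 + Z)/(2*Z))
54 + I(p(Y(v(0, -5), 2)))*(-55) = 54 + ((1/2)*(-9 - 7)/(-7))*(-55) = 54 + ((1/2)*(-1/7)*(-16))*(-55) = 54 + (8/7)*(-55) = 54 - 440/7 = -62/7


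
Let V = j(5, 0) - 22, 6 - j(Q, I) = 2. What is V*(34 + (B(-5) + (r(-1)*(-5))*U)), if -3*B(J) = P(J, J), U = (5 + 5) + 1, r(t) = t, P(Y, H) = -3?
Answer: -1620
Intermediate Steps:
j(Q, I) = 4 (j(Q, I) = 6 - 1*2 = 6 - 2 = 4)
V = -18 (V = 4 - 22 = -18)
U = 11 (U = 10 + 1 = 11)
B(J) = 1 (B(J) = -1/3*(-3) = 1)
V*(34 + (B(-5) + (r(-1)*(-5))*U)) = -18*(34 + (1 - 1*(-5)*11)) = -18*(34 + (1 + 5*11)) = -18*(34 + (1 + 55)) = -18*(34 + 56) = -18*90 = -1620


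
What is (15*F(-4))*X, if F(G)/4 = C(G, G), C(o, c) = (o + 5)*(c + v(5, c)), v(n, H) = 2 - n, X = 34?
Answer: -14280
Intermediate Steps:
C(o, c) = (-3 + c)*(5 + o) (C(o, c) = (o + 5)*(c + (2 - 1*5)) = (5 + o)*(c + (2 - 5)) = (5 + o)*(c - 3) = (5 + o)*(-3 + c) = (-3 + c)*(5 + o))
F(G) = -60 + 4*G² + 8*G (F(G) = 4*(-15 - 3*G + 5*G + G*G) = 4*(-15 - 3*G + 5*G + G²) = 4*(-15 + G² + 2*G) = -60 + 4*G² + 8*G)
(15*F(-4))*X = (15*(-60 + 4*(-4)² + 8*(-4)))*34 = (15*(-60 + 4*16 - 32))*34 = (15*(-60 + 64 - 32))*34 = (15*(-28))*34 = -420*34 = -14280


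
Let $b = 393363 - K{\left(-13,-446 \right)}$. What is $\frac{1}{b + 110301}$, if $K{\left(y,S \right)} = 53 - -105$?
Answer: $\frac{1}{503506} \approx 1.9861 \cdot 10^{-6}$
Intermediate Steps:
$K{\left(y,S \right)} = 158$ ($K{\left(y,S \right)} = 53 + 105 = 158$)
$b = 393205$ ($b = 393363 - 158 = 393205$)
$\frac{1}{b + 110301} = \frac{1}{393205 + 110301} = \frac{1}{503506}$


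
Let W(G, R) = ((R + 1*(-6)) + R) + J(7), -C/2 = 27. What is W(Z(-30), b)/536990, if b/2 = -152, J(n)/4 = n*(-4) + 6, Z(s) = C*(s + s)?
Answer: -351/268495 ≈ -0.0013073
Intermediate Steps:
C = -54 (C = -2*27 = -54)
Z(s) = -108*s (Z(s) = -54*(s + s) = -108*s)
J(n) = 24 - 16*n (J(n) = 4*(n*(-4) + 6) = 4*(-4*n + 6) = 4*(6 - 4*n) = 24 - 16*n)
b = -304 (b = 2*(-152) = -304)
W(G, R) = -94 + 2*R (W(G, R) = ((R + 1*(-6)) + R) + (24 - 16*7) = ((R - 6) + R) + (24 - 112) = ((-6 + R) + R) - 88 = (-6 + 2*R) - 88 = -94 + 2*R)
W(Z(-30), b)/536990 = (-94 + 2*(-304))/536990 = (-94 - 608)*(1/536990) = -702*1/536990 = -351/268495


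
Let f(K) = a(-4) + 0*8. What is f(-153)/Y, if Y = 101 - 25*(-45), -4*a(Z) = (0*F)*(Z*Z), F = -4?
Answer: 0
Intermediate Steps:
a(Z) = 0 (a(Z) = -0*(-4)*Z*Z/4 = -0*Z² = -¼*0 = 0)
Y = 1226 (Y = 101 + 1125 = 1226)
f(K) = 0 (f(K) = 0 + 0*8 = 0 + 0 = 0)
f(-153)/Y = 0/1226 = 0*(1/1226) = 0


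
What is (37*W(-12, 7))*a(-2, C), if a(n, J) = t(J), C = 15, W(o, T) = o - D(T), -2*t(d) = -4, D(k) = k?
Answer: -1406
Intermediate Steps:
t(d) = 2 (t(d) = -1/2*(-4) = 2)
W(o, T) = o - T
a(n, J) = 2
(37*W(-12, 7))*a(-2, C) = (37*(-12 - 1*7))*2 = (37*(-12 - 7))*2 = (37*(-19))*2 = -703*2 = -1406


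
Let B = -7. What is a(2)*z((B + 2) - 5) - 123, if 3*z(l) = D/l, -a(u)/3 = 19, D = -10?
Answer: -142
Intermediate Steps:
a(u) = -57 (a(u) = -3*19 = -57)
z(l) = -10/(3*l) (z(l) = (-10/l)/3 = -10/(3*l))
a(2)*z((B + 2) - 5) - 123 = -(-190)/((-7 + 2) - 5) - 123 = -(-190)/(-5 - 5) - 123 = -(-190)/(-10) - 123 = -(-190)*(-1)/10 - 123 = -57*⅓ - 123 = -19 - 123 = -142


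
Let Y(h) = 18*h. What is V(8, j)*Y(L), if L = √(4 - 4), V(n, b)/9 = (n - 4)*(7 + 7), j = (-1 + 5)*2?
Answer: 0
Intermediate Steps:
j = 8 (j = 4*2 = 8)
V(n, b) = -504 + 126*n (V(n, b) = 9*((n - 4)*(7 + 7)) = 9*((-4 + n)*14) = 9*(-56 + 14*n) = -504 + 126*n)
L = 0 (L = √0 = 0)
V(8, j)*Y(L) = (-504 + 126*8)*(18*0) = (-504 + 1008)*0 = 504*0 = 0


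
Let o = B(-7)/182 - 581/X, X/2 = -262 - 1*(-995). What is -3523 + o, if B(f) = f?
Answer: -33574810/9529 ≈ -3523.4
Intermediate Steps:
X = 1466 (X = 2*(-262 - 1*(-995)) = 2*(-262 + 995) = 2*733 = 1466)
o = -4143/9529 (o = -7/182 - 581/1466 = -7*1/182 - 581*1/1466 = -1/26 - 581/1466 = -4143/9529 ≈ -0.43478)
-3523 + o = -3523 - 4143/9529 = -33574810/9529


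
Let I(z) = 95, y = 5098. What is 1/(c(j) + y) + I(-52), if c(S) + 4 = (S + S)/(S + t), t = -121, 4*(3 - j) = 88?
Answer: 33876975/356599 ≈ 95.000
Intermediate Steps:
j = -19 (j = 3 - 1/4*88 = 3 - 22 = -19)
c(S) = -4 + 2*S/(-121 + S) (c(S) = -4 + (S + S)/(S - 121) = -4 + (2*S)/(-121 + S) = -4 + 2*S/(-121 + S))
1/(c(j) + y) + I(-52) = 1/(2*(242 - 1*(-19))/(-121 - 19) + 5098) + 95 = 1/(2*(242 + 19)/(-140) + 5098) + 95 = 1/(2*(-1/140)*261 + 5098) + 95 = 1/(-261/70 + 5098) + 95 = 1/(356599/70) + 95 = 70/356599 + 95 = 33876975/356599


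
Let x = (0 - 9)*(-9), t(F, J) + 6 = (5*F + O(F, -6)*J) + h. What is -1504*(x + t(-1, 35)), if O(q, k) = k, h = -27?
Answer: 251168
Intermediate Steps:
t(F, J) = -33 - 6*J + 5*F (t(F, J) = -6 + ((5*F - 6*J) - 27) = -6 + ((-6*J + 5*F) - 27) = -6 + (-27 - 6*J + 5*F) = -33 - 6*J + 5*F)
x = 81 (x = -9*(-9) = 81)
-1504*(x + t(-1, 35)) = -1504*(81 + (-33 - 6*35 + 5*(-1))) = -1504*(81 + (-33 - 210 - 5)) = -1504*(81 - 248) = -1504*(-167) = 251168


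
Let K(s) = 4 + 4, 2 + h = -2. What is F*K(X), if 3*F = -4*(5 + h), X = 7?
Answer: -32/3 ≈ -10.667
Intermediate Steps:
h = -4 (h = -2 - 2 = -4)
K(s) = 8
F = -4/3 (F = (-4*(5 - 4))/3 = (-4*1)/3 = (⅓)*(-4) = -4/3 ≈ -1.3333)
F*K(X) = -4/3*8 = -32/3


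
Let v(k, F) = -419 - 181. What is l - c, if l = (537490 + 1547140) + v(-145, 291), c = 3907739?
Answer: -1823709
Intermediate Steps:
v(k, F) = -600
l = 2084030 (l = (537490 + 1547140) - 600 = 2084630 - 600 = 2084030)
l - c = 2084030 - 1*3907739 = 2084030 - 3907739 = -1823709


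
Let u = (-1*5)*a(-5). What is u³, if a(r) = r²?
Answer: -1953125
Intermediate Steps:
u = -125 (u = -1*5*(-5)² = -5*25 = -125)
u³ = (-125)³ = -1953125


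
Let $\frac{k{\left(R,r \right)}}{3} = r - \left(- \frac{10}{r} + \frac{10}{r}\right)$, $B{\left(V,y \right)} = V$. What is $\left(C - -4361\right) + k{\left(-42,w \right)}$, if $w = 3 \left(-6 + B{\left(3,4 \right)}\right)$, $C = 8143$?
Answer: $12477$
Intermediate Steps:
$w = -9$ ($w = 3 \left(-6 + 3\right) = 3 \left(-3\right) = -9$)
$k{\left(R,r \right)} = 3 r$ ($k{\left(R,r \right)} = 3 \left(r - \left(- \frac{10}{r} + \frac{10}{r}\right)\right) = 3 \left(r - 0\right) = 3 \left(r + 0\right) = 3 r$)
$\left(C - -4361\right) + k{\left(-42,w \right)} = \left(8143 - -4361\right) + 3 \left(-9\right) = \left(8143 + \left(-8991 + 13352\right)\right) - 27 = \left(8143 + 4361\right) - 27 = 12504 - 27 = 12477$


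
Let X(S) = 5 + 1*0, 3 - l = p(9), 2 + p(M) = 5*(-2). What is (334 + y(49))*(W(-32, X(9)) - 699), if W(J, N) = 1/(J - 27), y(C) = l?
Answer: -14393458/59 ≈ -2.4396e+5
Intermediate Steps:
p(M) = -12 (p(M) = -2 + 5*(-2) = -2 - 10 = -12)
l = 15 (l = 3 - 1*(-12) = 3 + 12 = 15)
X(S) = 5 (X(S) = 5 + 0 = 5)
y(C) = 15
W(J, N) = 1/(-27 + J)
(334 + y(49))*(W(-32, X(9)) - 699) = (334 + 15)*(1/(-27 - 32) - 699) = 349*(1/(-59) - 699) = 349*(-1/59 - 699) = 349*(-41242/59) = -14393458/59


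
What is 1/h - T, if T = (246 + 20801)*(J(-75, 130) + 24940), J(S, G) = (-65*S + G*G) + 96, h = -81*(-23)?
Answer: -1835485570970/1863 ≈ -9.8523e+8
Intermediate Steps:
h = 1863
J(S, G) = 96 + G² - 65*S (J(S, G) = (-65*S + G²) + 96 = (G² - 65*S) + 96 = 96 + G² - 65*S)
T = 985231117 (T = (246 + 20801)*((96 + 130² - 65*(-75)) + 24940) = 21047*((96 + 16900 + 4875) + 24940) = 21047*(21871 + 24940) = 21047*46811 = 985231117)
1/h - T = 1/1863 - 1*985231117 = 1/1863 - 985231117 = -1835485570970/1863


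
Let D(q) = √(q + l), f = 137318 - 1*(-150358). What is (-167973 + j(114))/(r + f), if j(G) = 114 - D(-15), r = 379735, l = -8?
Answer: -167859/667411 - I*√23/667411 ≈ -0.25151 - 7.1857e-6*I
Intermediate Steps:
f = 287676 (f = 137318 + 150358 = 287676)
D(q) = √(-8 + q) (D(q) = √(q - 8) = √(-8 + q))
j(G) = 114 - I*√23 (j(G) = 114 - √(-8 - 15) = 114 - √(-23) = 114 - I*√23)
(-167973 + j(114))/(r + f) = (-167973 + (114 - I*√23))/(379735 + 287676) = (-167859 - I*√23)/667411 = (-167859 - I*√23)*(1/667411) = -167859/667411 - I*√23/667411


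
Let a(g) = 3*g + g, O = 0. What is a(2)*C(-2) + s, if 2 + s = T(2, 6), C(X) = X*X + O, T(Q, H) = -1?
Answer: 29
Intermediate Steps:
a(g) = 4*g
C(X) = X² (C(X) = X*X + 0 = X² + 0 = X²)
s = -3 (s = -2 - 1 = -3)
a(2)*C(-2) + s = (4*2)*(-2)² - 3 = 8*4 - 3 = 32 - 3 = 29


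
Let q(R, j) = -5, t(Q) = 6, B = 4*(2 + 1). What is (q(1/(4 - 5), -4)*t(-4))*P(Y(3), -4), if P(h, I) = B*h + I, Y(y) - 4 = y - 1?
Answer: -2040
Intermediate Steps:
Y(y) = 3 + y (Y(y) = 4 + (y - 1) = 4 + (-1 + y) = 3 + y)
B = 12 (B = 4*3 = 12)
P(h, I) = I + 12*h (P(h, I) = 12*h + I = I + 12*h)
(q(1/(4 - 5), -4)*t(-4))*P(Y(3), -4) = (-5*6)*(-4 + 12*(3 + 3)) = -30*(-4 + 12*6) = -30*(-4 + 72) = -30*68 = -2040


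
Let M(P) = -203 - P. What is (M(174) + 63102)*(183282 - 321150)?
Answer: -8647770300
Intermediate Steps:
(M(174) + 63102)*(183282 - 321150) = ((-203 - 1*174) + 63102)*(183282 - 321150) = ((-203 - 174) + 63102)*(-137868) = (-377 + 63102)*(-137868) = 62725*(-137868) = -8647770300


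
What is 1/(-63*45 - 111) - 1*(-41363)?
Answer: 121855397/2946 ≈ 41363.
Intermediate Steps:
1/(-63*45 - 111) - 1*(-41363) = 1/(-2835 - 111) + 41363 = 1/(-2946) + 41363 = -1/2946 + 41363 = 121855397/2946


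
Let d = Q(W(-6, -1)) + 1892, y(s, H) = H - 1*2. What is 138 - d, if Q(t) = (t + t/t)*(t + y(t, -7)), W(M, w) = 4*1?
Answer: -1729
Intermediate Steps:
y(s, H) = -2 + H (y(s, H) = H - 2 = -2 + H)
W(M, w) = 4
Q(t) = (1 + t)*(-9 + t) (Q(t) = (t + t/t)*(t + (-2 - 7)) = (t + 1)*(t - 9) = (1 + t)*(-9 + t))
d = 1867 (d = (-9 + 4² - 8*4) + 1892 = (-9 + 16 - 32) + 1892 = -25 + 1892 = 1867)
138 - d = 138 - 1*1867 = 138 - 1867 = -1729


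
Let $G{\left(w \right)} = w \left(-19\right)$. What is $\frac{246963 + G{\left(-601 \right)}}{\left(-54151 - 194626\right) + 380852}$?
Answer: $\frac{258382}{132075} \approx 1.9563$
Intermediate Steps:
$G{\left(w \right)} = - 19 w$
$\frac{246963 + G{\left(-601 \right)}}{\left(-54151 - 194626\right) + 380852} = \frac{246963 - -11419}{\left(-54151 - 194626\right) + 380852} = \frac{246963 + 11419}{\left(-54151 - 194626\right) + 380852} = \frac{258382}{-248777 + 380852} = \frac{258382}{132075}$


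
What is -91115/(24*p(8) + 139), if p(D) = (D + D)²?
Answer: -91115/6283 ≈ -14.502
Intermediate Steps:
p(D) = 4*D² (p(D) = (2*D)² = 4*D²)
-91115/(24*p(8) + 139) = -91115/(24*(4*8²) + 139) = -91115/(24*(4*64) + 139) = -91115/(24*256 + 139) = -91115/(6144 + 139) = -91115/6283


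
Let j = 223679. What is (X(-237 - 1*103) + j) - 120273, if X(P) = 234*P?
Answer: 23846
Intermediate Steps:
(X(-237 - 1*103) + j) - 120273 = (234*(-237 - 1*103) + 223679) - 120273 = (234*(-237 - 103) + 223679) - 120273 = (234*(-340) + 223679) - 120273 = (-79560 + 223679) - 120273 = 144119 - 120273 = 23846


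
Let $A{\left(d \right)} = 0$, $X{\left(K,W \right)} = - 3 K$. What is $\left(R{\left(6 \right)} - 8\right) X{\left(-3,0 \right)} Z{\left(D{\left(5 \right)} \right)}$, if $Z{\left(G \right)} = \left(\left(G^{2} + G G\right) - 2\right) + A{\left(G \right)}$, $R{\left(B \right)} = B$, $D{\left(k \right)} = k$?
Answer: $-864$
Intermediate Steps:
$Z{\left(G \right)} = -2 + 2 G^{2}$ ($Z{\left(G \right)} = \left(\left(G^{2} + G G\right) - 2\right) + 0 = \left(\left(G^{2} + G^{2}\right) - 2\right) + 0 = \left(2 G^{2} - 2\right) + 0 = \left(-2 + 2 G^{2}\right) + 0 = -2 + 2 G^{2}$)
$\left(R{\left(6 \right)} - 8\right) X{\left(-3,0 \right)} Z{\left(D{\left(5 \right)} \right)} = \left(6 - 8\right) \left(-3\right) \left(-3\right) \left(-2 + 2 \cdot 5^{2}\right) = - 2 \cdot 9 \left(-2 + 2 \cdot 25\right) = - 2 \cdot 9 \left(-2 + 50\right) = - 2 \cdot 9 \cdot 48 = \left(-2\right) 432 = -864$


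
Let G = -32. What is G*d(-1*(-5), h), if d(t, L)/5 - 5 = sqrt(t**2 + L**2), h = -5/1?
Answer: -800 - 800*sqrt(2) ≈ -1931.4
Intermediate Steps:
h = -5 (h = -5*1 = -5)
d(t, L) = 25 + 5*sqrt(L**2 + t**2) (d(t, L) = 25 + 5*sqrt(t**2 + L**2) = 25 + 5*sqrt(L**2 + t**2))
G*d(-1*(-5), h) = -32*(25 + 5*sqrt((-5)**2 + (-1*(-5))**2)) = -32*(25 + 5*sqrt(25 + 5**2)) = -32*(25 + 5*sqrt(25 + 25)) = -32*(25 + 5*sqrt(50)) = -32*(25 + 5*(5*sqrt(2))) = -32*(25 + 25*sqrt(2)) = -800 - 800*sqrt(2)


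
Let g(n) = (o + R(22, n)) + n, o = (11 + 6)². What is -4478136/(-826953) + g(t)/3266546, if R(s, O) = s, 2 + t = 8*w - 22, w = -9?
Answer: 4876071677717/900426671446 ≈ 5.4153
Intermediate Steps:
t = -96 (t = -2 + (8*(-9) - 22) = -2 + (-72 - 22) = -2 - 94 = -96)
o = 289 (o = 17² = 289)
g(n) = 311 + n (g(n) = (289 + 22) + n = 311 + n)
-4478136/(-826953) + g(t)/3266546 = -4478136/(-826953) + (311 - 96)/3266546 = -4478136*(-1/826953) + 215*(1/3266546) = 1492712/275651 + 215/3266546 = 4876071677717/900426671446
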